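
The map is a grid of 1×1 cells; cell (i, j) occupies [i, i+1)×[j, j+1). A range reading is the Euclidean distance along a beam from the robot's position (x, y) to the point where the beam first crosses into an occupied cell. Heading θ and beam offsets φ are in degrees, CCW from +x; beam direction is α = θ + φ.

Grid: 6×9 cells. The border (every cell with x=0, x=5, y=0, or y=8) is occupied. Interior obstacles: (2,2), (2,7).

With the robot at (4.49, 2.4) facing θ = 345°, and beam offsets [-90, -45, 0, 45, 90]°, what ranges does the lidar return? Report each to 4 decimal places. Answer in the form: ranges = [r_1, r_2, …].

beam 1: φ=-90°, α=255°
  direction (-0.2588, -0.9659); cell (4,2); t to first gridline: x 1.8932, y 0.4141 (then +3.8637 / +1.0353)
    (4,1) via y @ 0.4141
    (4,0) via y @ 1.4494  # hit
  → r_1 = 1.4494
beam 2: φ=-45°, α=300°
  direction (0.5000, -0.8660); cell (4,2); t to first gridline: x 1.0200, y 0.4619 (then +2.0000 / +1.1547)
    (4,1) via y @ 0.4619
    (5,1) via x @ 1.0200  # hit
  → r_2 = 1.0200
beam 3: φ=0°, α=345°
  direction (0.9659, -0.2588); cell (4,2); t to first gridline: x 0.5280, y 1.5455 (then +1.0353 / +3.8637)
    (5,2) via x @ 0.5280  # hit
  → r_3 = 0.5280
beam 4: φ=45°, α=30°
  direction (0.8660, 0.5000); cell (4,2); t to first gridline: x 0.5889, y 1.2000 (then +1.1547 / +2.0000)
    (5,2) via x @ 0.5889  # hit
  → r_4 = 0.5889
beam 5: φ=90°, α=75°
  direction (0.2588, 0.9659); cell (4,2); t to first gridline: x 1.9705, y 0.6212 (then +3.8637 / +1.0353)
    (4,3) via y @ 0.6212
    (4,4) via y @ 1.6564
    (5,4) via x @ 1.9705  # hit
  → r_5 = 1.9705

ranges = [1.4494, 1.0200, 0.5280, 0.5889, 1.9705]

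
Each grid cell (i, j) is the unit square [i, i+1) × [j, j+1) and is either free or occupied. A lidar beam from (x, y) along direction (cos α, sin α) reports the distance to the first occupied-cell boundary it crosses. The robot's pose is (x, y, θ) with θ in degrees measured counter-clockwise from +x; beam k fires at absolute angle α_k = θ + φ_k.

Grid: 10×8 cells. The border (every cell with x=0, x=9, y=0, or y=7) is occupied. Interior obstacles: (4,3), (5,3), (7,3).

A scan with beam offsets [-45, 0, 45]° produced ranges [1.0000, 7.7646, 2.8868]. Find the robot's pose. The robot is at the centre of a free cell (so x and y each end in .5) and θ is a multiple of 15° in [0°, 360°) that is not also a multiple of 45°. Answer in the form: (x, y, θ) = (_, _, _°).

Candidates: 45 free-cell centres × 16 headings = 720 poses. Raycast each; keep the one whose scan matches to 4 dp.
  (4.5, 6.5, 195°): beam 2 = 3.6235 ≠ 7.7646 ✗
  (6.5, 6.5, 30°): beam 1 = 2.5882 ≠ 1.0000 ✗
  (8.5, 1.5, 165°): beam 1 = 1.7321 ≠ 1.0000 ✗
  (8.5, 2.5, 195°): beam 2 = 5.7956 ≠ 7.7646 ✗
  …
  (8.5, 6.5, 195°): r_1=1.0000, r_2=7.7646, r_3=2.8868 — all match ✓
No second candidate reproduces the full scan.

(x, y, θ) = (8.5, 6.5, 195°)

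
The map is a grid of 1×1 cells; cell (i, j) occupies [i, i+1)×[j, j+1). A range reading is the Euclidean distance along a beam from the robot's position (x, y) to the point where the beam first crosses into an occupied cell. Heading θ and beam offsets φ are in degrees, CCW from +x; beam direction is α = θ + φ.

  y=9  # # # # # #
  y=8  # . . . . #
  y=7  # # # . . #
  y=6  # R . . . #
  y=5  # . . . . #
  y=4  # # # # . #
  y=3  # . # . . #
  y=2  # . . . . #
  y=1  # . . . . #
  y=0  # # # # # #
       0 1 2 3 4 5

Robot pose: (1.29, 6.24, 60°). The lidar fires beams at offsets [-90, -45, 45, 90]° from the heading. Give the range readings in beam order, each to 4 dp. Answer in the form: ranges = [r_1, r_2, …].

ranges = [2.4800, 3.8409, 0.7868, 0.3349]

beam 1: φ=-90°, α=330°
  cosα=0.8660 sinα=-0.5000 | (1,6) | tMaxX 0.8198 tMaxY 0.4800 | tΔX 1.1547 tΔY 2.0000
    t=0.4800 [y] (1,5)
    t=0.8198 [x] (2,5)
    t=1.9745 [x] (3,5)
    t=2.4800 [y] (3,4) — stop
  → r_1 = 2.4800
beam 2: φ=-45°, α=15°
  cosα=0.9659 sinα=0.2588 | (1,6) | tMaxX 0.7350 tMaxY 2.9364 | tΔX 1.0353 tΔY 3.8637
    t=0.7350 [x] (2,6)
    t=1.7703 [x] (3,6)
    t=2.8056 [x] (4,6)
    t=2.9364 [y] (4,7)
    t=3.8409 [x] (5,7) — stop
  → r_2 = 3.8409
beam 3: φ=45°, α=105°
  cosα=-0.2588 sinα=0.9659 | (1,6) | tMaxX 1.1205 tMaxY 0.7868 | tΔX 3.8637 tΔY 1.0353
    t=0.7868 [y] (1,7) — stop
  → r_3 = 0.7868
beam 4: φ=90°, α=150°
  cosα=-0.8660 sinα=0.5000 | (1,6) | tMaxX 0.3349 tMaxY 1.5200 | tΔX 1.1547 tΔY 2.0000
    t=0.3349 [x] (0,6) — stop
  → r_4 = 0.3349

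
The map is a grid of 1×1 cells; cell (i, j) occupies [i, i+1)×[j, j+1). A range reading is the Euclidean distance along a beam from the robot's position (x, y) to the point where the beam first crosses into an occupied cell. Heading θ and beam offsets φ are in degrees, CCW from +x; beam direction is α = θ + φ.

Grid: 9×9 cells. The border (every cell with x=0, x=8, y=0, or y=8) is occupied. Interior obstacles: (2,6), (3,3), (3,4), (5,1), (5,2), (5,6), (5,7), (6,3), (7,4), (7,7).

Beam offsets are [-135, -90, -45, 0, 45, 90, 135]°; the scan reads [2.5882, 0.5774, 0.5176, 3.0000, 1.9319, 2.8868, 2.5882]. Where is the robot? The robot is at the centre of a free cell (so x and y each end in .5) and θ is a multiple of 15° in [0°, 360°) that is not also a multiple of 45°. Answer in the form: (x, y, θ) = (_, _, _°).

The pose lattice has 39·16 = 624 candidates. Test each by forward raycasting.
  (1.5, 4.5, 330°): beam 1 = 0.5176 ≠ 2.5882 ✗
  (1.5, 5.5, 150°): beam 1 = 3.6235 ≠ 2.5882 ✗
  (2.5, 3.5, 300°): beam 1 = 1.5529 ≠ 2.5882 ✗
  (2.5, 2.5, 300°): beam 1 = 1.5529 ≠ 2.5882 ✗
  (4.5, 6.5, 120°): beam 1 = 0.5176 ≠ 2.5882 ✗
  …
  (3.5, 5.5, 330°): r_1=2.5882, r_2=0.5774, r_3=0.5176, r_4=3.0000, r_5=1.9319, r_6=2.8868, r_7=2.5882 — all match ✓
Only this pose fits every beam.

(x, y, θ) = (3.5, 5.5, 330°)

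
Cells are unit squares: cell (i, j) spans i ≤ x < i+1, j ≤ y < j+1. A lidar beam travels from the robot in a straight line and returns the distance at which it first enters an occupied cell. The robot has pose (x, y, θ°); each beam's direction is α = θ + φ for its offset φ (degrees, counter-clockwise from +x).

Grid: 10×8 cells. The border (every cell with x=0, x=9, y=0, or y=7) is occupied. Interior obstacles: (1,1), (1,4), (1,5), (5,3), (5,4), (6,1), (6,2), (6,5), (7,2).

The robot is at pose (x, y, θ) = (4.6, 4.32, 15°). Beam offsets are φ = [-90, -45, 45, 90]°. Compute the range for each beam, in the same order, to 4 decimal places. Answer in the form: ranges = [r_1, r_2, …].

ranges = [3.4371, 0.4619, 3.0946, 2.7745]

beam 1: φ=-90°, α=285°
  cosα=0.2588 sinα=-0.9659 | (4,4) | tMaxX 1.5455 tMaxY 0.3313 | tΔX 3.8637 tΔY 1.0353
    t=0.3313 [y] (4,3)
    t=1.3666 [y] (4,2)
    t=1.5455 [x] (5,2)
    t=2.4018 [y] (5,1)
    t=3.4371 [y] (5,0) — stop
  → r_1 = 3.4371
beam 2: φ=-45°, α=330°
  cosα=0.8660 sinα=-0.5000 | (4,4) | tMaxX 0.4619 tMaxY 0.6400 | tΔX 1.1547 tΔY 2.0000
    t=0.4619 [x] (5,4) — stop
  → r_2 = 0.4619
beam 3: φ=45°, α=60°
  cosα=0.5000 sinα=0.8660 | (4,4) | tMaxX 0.8000 tMaxY 0.7852 | tΔX 2.0000 tΔY 1.1547
    t=0.7852 [y] (4,5)
    t=0.8000 [x] (5,5)
    t=1.9399 [y] (5,6)
    t=2.8000 [x] (6,6)
    t=3.0946 [y] (6,7) — stop
  → r_3 = 3.0946
beam 4: φ=90°, α=105°
  cosα=-0.2588 sinα=0.9659 | (4,4) | tMaxX 2.3182 tMaxY 0.7040 | tΔX 3.8637 tΔY 1.0353
    t=0.7040 [y] (4,5)
    t=1.7393 [y] (4,6)
    t=2.3182 [x] (3,6)
    t=2.7745 [y] (3,7) — stop
  → r_4 = 2.7745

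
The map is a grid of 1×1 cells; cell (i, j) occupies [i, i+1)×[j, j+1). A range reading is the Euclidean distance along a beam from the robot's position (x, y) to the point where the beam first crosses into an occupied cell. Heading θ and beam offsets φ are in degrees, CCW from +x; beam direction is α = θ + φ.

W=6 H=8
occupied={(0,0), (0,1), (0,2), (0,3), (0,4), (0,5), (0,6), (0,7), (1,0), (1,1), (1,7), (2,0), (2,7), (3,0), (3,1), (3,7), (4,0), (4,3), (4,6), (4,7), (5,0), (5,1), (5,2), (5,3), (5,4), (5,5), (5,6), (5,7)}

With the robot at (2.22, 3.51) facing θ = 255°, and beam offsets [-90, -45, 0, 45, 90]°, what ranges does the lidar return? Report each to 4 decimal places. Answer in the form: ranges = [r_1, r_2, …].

beam 1: φ=-90°, α=165°
  dir = (cos 165°, sin 165°) = (-0.9659, 0.2588); from cell (2,3)
  next x-line at t=0.2278, next y-line at t=1.8932; Δt_x=1.0353, Δt_y=3.8637
    x: enter (1,3) at t=0.2278
    x: enter (0,3) at t=1.2630 ← occupied
  → r_1 = 1.2630
beam 2: φ=-45°, α=210°
  dir = (cos 210°, sin 210°) = (-0.8660, -0.5000); from cell (2,3)
  next x-line at t=0.2540, next y-line at t=1.0200; Δt_x=1.1547, Δt_y=2.0000
    x: enter (1,3) at t=0.2540
    y: enter (1,2) at t=1.0200
    x: enter (0,2) at t=1.4087 ← occupied
  → r_2 = 1.4087
beam 3: φ=0°, α=255°
  dir = (cos 255°, sin 255°) = (-0.2588, -0.9659); from cell (2,3)
  next x-line at t=0.8500, next y-line at t=0.5280; Δt_x=3.8637, Δt_y=1.0353
    y: enter (2,2) at t=0.5280
    x: enter (1,2) at t=0.8500
    y: enter (1,1) at t=1.5633 ← occupied
  → r_3 = 1.5633
beam 4: φ=45°, α=300°
  dir = (cos 300°, sin 300°) = (0.5000, -0.8660); from cell (2,3)
  next x-line at t=1.5600, next y-line at t=0.5889; Δt_x=2.0000, Δt_y=1.1547
    y: enter (2,2) at t=0.5889
    x: enter (3,2) at t=1.5600
    y: enter (3,1) at t=1.7436 ← occupied
  → r_4 = 1.7436
beam 5: φ=90°, α=345°
  dir = (cos 345°, sin 345°) = (0.9659, -0.2588); from cell (2,3)
  next x-line at t=0.8075, next y-line at t=1.9705; Δt_x=1.0353, Δt_y=3.8637
    x: enter (3,3) at t=0.8075
    x: enter (4,3) at t=1.8428 ← occupied
  → r_5 = 1.8428

ranges = [1.2630, 1.4087, 1.5633, 1.7436, 1.8428]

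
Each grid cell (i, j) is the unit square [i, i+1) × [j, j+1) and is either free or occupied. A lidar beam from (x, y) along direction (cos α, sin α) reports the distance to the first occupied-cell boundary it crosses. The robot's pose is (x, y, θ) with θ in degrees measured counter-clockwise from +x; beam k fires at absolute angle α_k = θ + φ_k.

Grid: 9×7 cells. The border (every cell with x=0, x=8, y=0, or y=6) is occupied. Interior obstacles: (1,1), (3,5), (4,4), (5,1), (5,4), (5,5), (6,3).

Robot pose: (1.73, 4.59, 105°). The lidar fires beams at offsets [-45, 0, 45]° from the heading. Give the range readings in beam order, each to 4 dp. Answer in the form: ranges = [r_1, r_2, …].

ranges = [1.6281, 1.4597, 0.8429]

beam 1: φ=-45°, α=60°
  d=(0.5000,0.8660)  start (1,4)  tX=0.5400 tY=0.4734  stride 1/|dx|=2.0000 1/|dy|=1.1547
    cross y-line → (1,5), t=0.4734
    cross x-line → (2,5), t=0.5400
    cross y-line → (2,6), t=1.6281 (wall)
  → r_1 = 1.6281
beam 2: φ=0°, α=105°
  d=(-0.2588,0.9659)  start (1,4)  tX=2.8205 tY=0.4245  stride 1/|dx|=3.8637 1/|dy|=1.0353
    cross y-line → (1,5), t=0.4245
    cross y-line → (1,6), t=1.4597 (wall)
  → r_2 = 1.4597
beam 3: φ=45°, α=150°
  d=(-0.8660,0.5000)  start (1,4)  tX=0.8429 tY=0.8200  stride 1/|dx|=1.1547 1/|dy|=2.0000
    cross y-line → (1,5), t=0.8200
    cross x-line → (0,5), t=0.8429 (wall)
  → r_3 = 0.8429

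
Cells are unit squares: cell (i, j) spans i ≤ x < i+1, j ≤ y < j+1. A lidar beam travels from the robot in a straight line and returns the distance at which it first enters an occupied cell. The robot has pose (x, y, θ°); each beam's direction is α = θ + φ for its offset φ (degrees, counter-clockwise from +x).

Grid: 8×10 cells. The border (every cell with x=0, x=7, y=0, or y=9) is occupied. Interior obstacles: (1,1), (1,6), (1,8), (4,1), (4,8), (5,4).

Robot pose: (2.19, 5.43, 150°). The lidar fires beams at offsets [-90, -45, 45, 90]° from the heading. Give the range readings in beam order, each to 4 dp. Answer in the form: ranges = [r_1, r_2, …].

ranges = [3.6200, 0.7341, 1.2320, 2.3800]

beam 1: φ=-90°, α=60°
  cosα=0.5000 sinα=0.8660 | (2,5) | tMaxX 1.6200 tMaxY 0.6582 | tΔX 2.0000 tΔY 1.1547
    t=0.6582 [y] (2,6)
    t=1.6200 [x] (3,6)
    t=1.8129 [y] (3,7)
    t=2.9676 [y] (3,8)
    t=3.6200 [x] (4,8) — stop
  → r_1 = 3.6200
beam 2: φ=-45°, α=105°
  cosα=-0.2588 sinα=0.9659 | (2,5) | tMaxX 0.7341 tMaxY 0.5901 | tΔX 3.8637 tΔY 1.0353
    t=0.5901 [y] (2,6)
    t=0.7341 [x] (1,6) — stop
  → r_2 = 0.7341
beam 3: φ=45°, α=195°
  cosα=-0.9659 sinα=-0.2588 | (2,5) | tMaxX 0.1967 tMaxY 1.6614 | tΔX 1.0353 tΔY 3.8637
    t=0.1967 [x] (1,5)
    t=1.2320 [x] (0,5) — stop
  → r_3 = 1.2320
beam 4: φ=90°, α=240°
  cosα=-0.5000 sinα=-0.8660 | (2,5) | tMaxX 0.3800 tMaxY 0.4965 | tΔX 2.0000 tΔY 1.1547
    t=0.3800 [x] (1,5)
    t=0.4965 [y] (1,4)
    t=1.6512 [y] (1,3)
    t=2.3800 [x] (0,3) — stop
  → r_4 = 2.3800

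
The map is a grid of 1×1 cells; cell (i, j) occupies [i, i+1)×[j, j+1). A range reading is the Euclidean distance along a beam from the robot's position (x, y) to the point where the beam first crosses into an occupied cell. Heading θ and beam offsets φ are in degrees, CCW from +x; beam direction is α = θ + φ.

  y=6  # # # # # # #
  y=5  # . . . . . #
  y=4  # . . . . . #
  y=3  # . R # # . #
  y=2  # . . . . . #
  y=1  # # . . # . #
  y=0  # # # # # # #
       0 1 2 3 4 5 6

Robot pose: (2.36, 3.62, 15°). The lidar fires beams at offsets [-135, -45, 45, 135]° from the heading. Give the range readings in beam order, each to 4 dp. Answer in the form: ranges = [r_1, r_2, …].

ranges = [1.8706, 0.7390, 2.7482, 1.5704]

beam 1: φ=-135°, α=240°
  d=(-0.5000,-0.8660)  start (2,3)  tX=0.7200 tY=0.7159  stride 1/|dx|=2.0000 1/|dy|=1.1547
    cross y-line → (2,2), t=0.7159
    cross x-line → (1,2), t=0.7200
    cross y-line → (1,1), t=1.8706 (wall)
  → r_1 = 1.8706
beam 2: φ=-45°, α=330°
  d=(0.8660,-0.5000)  start (2,3)  tX=0.7390 tY=1.2400  stride 1/|dx|=1.1547 1/|dy|=2.0000
    cross x-line → (3,3), t=0.7390 (wall)
  → r_2 = 0.7390
beam 3: φ=45°, α=60°
  d=(0.5000,0.8660)  start (2,3)  tX=1.2800 tY=0.4388  stride 1/|dx|=2.0000 1/|dy|=1.1547
    cross y-line → (2,4), t=0.4388
    cross x-line → (3,4), t=1.2800
    cross y-line → (3,5), t=1.5935
    cross y-line → (3,6), t=2.7482 (wall)
  → r_3 = 2.7482
beam 4: φ=135°, α=150°
  d=(-0.8660,0.5000)  start (2,3)  tX=0.4157 tY=0.7600  stride 1/|dx|=1.1547 1/|dy|=2.0000
    cross x-line → (1,3), t=0.4157
    cross y-line → (1,4), t=0.7600
    cross x-line → (0,4), t=1.5704 (wall)
  → r_4 = 1.5704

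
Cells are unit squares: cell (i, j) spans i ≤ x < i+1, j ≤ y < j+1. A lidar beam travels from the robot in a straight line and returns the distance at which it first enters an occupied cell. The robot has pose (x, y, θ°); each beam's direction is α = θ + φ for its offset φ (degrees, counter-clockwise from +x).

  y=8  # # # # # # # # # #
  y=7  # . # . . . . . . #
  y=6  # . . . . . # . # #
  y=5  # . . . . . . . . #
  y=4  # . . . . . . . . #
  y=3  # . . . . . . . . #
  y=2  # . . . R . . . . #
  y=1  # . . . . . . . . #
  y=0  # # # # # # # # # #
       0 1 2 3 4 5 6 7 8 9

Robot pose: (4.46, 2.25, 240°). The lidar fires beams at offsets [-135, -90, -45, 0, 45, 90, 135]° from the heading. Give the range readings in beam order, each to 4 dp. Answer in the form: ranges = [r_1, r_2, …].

ranges = [5.6410, 3.9953, 3.5821, 1.4434, 1.2941, 2.5000, 4.7002]

beam 1: φ=-135°, α=105°
  d=(-0.2588,0.9659)  start (4,2)  tX=1.7773 tY=0.7765  stride 1/|dx|=3.8637 1/|dy|=1.0353
    cross y-line → (4,3), t=0.7765
    cross x-line → (3,3), t=1.7773
    cross y-line → (3,4), t=1.8117
    cross y-line → (3,5), t=2.8470
    cross y-line → (3,6), t=3.8823
    cross y-line → (3,7), t=4.9176
    cross x-line → (2,7), t=5.6410 (wall)
  → r_1 = 5.6410
beam 2: φ=-90°, α=150°
  d=(-0.8660,0.5000)  start (4,2)  tX=0.5312 tY=1.5000  stride 1/|dx|=1.1547 1/|dy|=2.0000
    cross x-line → (3,2), t=0.5312
    cross y-line → (3,3), t=1.5000
    cross x-line → (2,3), t=1.6859
    cross x-line → (1,3), t=2.8406
    cross y-line → (1,4), t=3.5000
    cross x-line → (0,4), t=3.9953 (wall)
  → r_2 = 3.9953
beam 3: φ=-45°, α=195°
  d=(-0.9659,-0.2588)  start (4,2)  tX=0.4762 tY=0.9659  stride 1/|dx|=1.0353 1/|dy|=3.8637
    cross x-line → (3,2), t=0.4762
    cross y-line → (3,1), t=0.9659
    cross x-line → (2,1), t=1.5115
    cross x-line → (1,1), t=2.5468
    cross x-line → (0,1), t=3.5821 (wall)
  → r_3 = 3.5821
beam 4: φ=0°, α=240°
  d=(-0.5000,-0.8660)  start (4,2)  tX=0.9200 tY=0.2887  stride 1/|dx|=2.0000 1/|dy|=1.1547
    cross y-line → (4,1), t=0.2887
    cross x-line → (3,1), t=0.9200
    cross y-line → (3,0), t=1.4434 (wall)
  → r_4 = 1.4434
beam 5: φ=45°, α=285°
  d=(0.2588,-0.9659)  start (4,2)  tX=2.0864 tY=0.2588  stride 1/|dx|=3.8637 1/|dy|=1.0353
    cross y-line → (4,1), t=0.2588
    cross y-line → (4,0), t=1.2941 (wall)
  → r_5 = 1.2941
beam 6: φ=90°, α=330°
  d=(0.8660,-0.5000)  start (4,2)  tX=0.6235 tY=0.5000  stride 1/|dx|=1.1547 1/|dy|=2.0000
    cross y-line → (4,1), t=0.5000
    cross x-line → (5,1), t=0.6235
    cross x-line → (6,1), t=1.7782
    cross y-line → (6,0), t=2.5000 (wall)
  → r_6 = 2.5000
beam 7: φ=135°, α=15°
  d=(0.9659,0.2588)  start (4,2)  tX=0.5590 tY=2.8978  stride 1/|dx|=1.0353 1/|dy|=3.8637
    cross x-line → (5,2), t=0.5590
    cross x-line → (6,2), t=1.5943
    cross x-line → (7,2), t=2.6296
    cross y-line → (7,3), t=2.8978
    cross x-line → (8,3), t=3.6649
    cross x-line → (9,3), t=4.7002 (wall)
  → r_7 = 4.7002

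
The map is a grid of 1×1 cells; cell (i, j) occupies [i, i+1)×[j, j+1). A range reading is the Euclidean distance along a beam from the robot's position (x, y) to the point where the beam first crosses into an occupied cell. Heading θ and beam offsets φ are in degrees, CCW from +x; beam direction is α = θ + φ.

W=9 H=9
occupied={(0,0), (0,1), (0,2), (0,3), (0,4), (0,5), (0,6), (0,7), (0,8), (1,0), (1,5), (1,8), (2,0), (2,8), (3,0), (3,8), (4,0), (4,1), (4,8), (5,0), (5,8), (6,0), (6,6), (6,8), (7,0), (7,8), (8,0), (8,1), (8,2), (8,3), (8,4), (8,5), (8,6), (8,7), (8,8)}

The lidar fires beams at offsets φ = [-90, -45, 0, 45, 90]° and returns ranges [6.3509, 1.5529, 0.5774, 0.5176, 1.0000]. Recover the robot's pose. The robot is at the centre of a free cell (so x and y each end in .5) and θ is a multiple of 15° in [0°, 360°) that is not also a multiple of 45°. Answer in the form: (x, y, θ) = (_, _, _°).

Enumerate (i+0.5, j+0.5, θ) over the 46 free cells and 16 admissible headings. For each, cast all 5 beams and compare to the given ranges.
  (2.5, 5.5, 300°): beam 1 = 0.5774 ≠ 6.3509 ✗
  (6.5, 3.5, 240°): beam 2 = 5.6940 ≠ 1.5529 ✗
  (4.5, 5.5, 120°): beam 1 = 1.7321 ≠ 6.3509 ✗
  …
  (6.5, 1.5, 240°): r_1=6.3509, r_2=1.5529, r_3=0.5774, r_4=0.5176, r_5=1.0000 — all match ✓
No second candidate reproduces the full scan.

(x, y, θ) = (6.5, 1.5, 240°)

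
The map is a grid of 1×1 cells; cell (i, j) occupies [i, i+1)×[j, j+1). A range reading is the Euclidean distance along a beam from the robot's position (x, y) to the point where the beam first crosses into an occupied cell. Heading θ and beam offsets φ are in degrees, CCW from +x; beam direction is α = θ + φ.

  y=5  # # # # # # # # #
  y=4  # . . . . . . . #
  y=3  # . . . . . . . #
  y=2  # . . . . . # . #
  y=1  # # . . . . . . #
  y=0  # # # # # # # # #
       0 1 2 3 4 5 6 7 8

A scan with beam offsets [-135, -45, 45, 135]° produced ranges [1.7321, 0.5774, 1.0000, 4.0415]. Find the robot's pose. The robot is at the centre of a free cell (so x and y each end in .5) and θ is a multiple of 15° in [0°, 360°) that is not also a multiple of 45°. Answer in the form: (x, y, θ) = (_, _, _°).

(x, y, θ) = (6.5, 4.5, 105°)

The pose lattice has 26·16 = 416 candidates. Test each by forward raycasting.
  (2.5, 4.5, 300°): beam 1 = 1.5529 ≠ 1.7321 ✗
  (7.5, 1.5, 60°): beam 1 = 0.5176 ≠ 1.7321 ✗
  (1.5, 3.5, 30°): beam 1 = 1.5529 ≠ 1.7321 ✗
  (4.5, 2.5, 75°): beam 2 = 4.0415 ≠ 0.5774 ✗
  …
  (6.5, 4.5, 105°): r_1=1.7321, r_2=0.5774, r_3=1.0000, r_4=4.0415 — all match ✓
Only this pose fits every beam.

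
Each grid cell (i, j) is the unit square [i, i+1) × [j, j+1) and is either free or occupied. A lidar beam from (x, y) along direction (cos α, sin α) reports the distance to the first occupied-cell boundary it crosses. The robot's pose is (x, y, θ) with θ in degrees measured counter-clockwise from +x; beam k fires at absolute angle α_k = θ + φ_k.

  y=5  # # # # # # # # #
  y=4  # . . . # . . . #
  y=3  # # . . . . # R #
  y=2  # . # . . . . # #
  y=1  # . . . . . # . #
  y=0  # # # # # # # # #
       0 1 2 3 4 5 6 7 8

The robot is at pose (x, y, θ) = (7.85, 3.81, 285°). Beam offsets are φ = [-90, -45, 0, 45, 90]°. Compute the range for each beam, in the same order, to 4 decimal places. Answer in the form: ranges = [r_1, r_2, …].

beam 1: φ=-90°, α=195°
  cosα=-0.9659 sinα=-0.2588 | (7,3) | tMaxX 0.8800 tMaxY 3.1296 | tΔX 1.0353 tΔY 3.8637
    t=0.8800 [x] (6,3) — stop
  → r_1 = 0.8800
beam 2: φ=-45°, α=240°
  cosα=-0.5000 sinα=-0.8660 | (7,3) | tMaxX 1.7000 tMaxY 0.9353 | tΔX 2.0000 tΔY 1.1547
    t=0.9353 [y] (7,2) — stop
  → r_2 = 0.9353
beam 3: φ=0°, α=285°
  cosα=0.2588 sinα=-0.9659 | (7,3) | tMaxX 0.5796 tMaxY 0.8386 | tΔX 3.8637 tΔY 1.0353
    t=0.5796 [x] (8,3) — stop
  → r_3 = 0.5796
beam 4: φ=45°, α=330°
  cosα=0.8660 sinα=-0.5000 | (7,3) | tMaxX 0.1732 tMaxY 1.6200 | tΔX 1.1547 tΔY 2.0000
    t=0.1732 [x] (8,3) — stop
  → r_4 = 0.1732
beam 5: φ=90°, α=15°
  cosα=0.9659 sinα=0.2588 | (7,3) | tMaxX 0.1553 tMaxY 0.7341 | tΔX 1.0353 tΔY 3.8637
    t=0.1553 [x] (8,3) — stop
  → r_5 = 0.1553

ranges = [0.8800, 0.9353, 0.5796, 0.1732, 0.1553]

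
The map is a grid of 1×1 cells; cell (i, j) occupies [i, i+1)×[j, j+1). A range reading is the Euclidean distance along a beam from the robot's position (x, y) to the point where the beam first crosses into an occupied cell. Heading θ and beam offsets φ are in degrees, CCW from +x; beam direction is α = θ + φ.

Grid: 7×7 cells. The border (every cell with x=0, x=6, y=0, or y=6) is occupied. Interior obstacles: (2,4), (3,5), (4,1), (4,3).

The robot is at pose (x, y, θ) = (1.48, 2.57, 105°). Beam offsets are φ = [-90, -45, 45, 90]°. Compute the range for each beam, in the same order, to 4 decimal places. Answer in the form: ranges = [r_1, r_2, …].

ranges = [2.6089, 1.6512, 0.5543, 0.4969]

beam 1: φ=-90°, α=15°
  cosα=0.9659 sinα=0.2588 | (1,2) | tMaxX 0.5383 tMaxY 1.6614 | tΔX 1.0353 tΔY 3.8637
    t=0.5383 [x] (2,2)
    t=1.5736 [x] (3,2)
    t=1.6614 [y] (3,3)
    t=2.6089 [x] (4,3) — stop
  → r_1 = 2.6089
beam 2: φ=-45°, α=60°
  cosα=0.5000 sinα=0.8660 | (1,2) | tMaxX 1.0400 tMaxY 0.4965 | tΔX 2.0000 tΔY 1.1547
    t=0.4965 [y] (1,3)
    t=1.0400 [x] (2,3)
    t=1.6512 [y] (2,4) — stop
  → r_2 = 1.6512
beam 3: φ=45°, α=150°
  cosα=-0.8660 sinα=0.5000 | (1,2) | tMaxX 0.5543 tMaxY 0.8600 | tΔX 1.1547 tΔY 2.0000
    t=0.5543 [x] (0,2) — stop
  → r_3 = 0.5543
beam 4: φ=90°, α=195°
  cosα=-0.9659 sinα=-0.2588 | (1,2) | tMaxX 0.4969 tMaxY 2.2023 | tΔX 1.0353 tΔY 3.8637
    t=0.4969 [x] (0,2) — stop
  → r_4 = 0.4969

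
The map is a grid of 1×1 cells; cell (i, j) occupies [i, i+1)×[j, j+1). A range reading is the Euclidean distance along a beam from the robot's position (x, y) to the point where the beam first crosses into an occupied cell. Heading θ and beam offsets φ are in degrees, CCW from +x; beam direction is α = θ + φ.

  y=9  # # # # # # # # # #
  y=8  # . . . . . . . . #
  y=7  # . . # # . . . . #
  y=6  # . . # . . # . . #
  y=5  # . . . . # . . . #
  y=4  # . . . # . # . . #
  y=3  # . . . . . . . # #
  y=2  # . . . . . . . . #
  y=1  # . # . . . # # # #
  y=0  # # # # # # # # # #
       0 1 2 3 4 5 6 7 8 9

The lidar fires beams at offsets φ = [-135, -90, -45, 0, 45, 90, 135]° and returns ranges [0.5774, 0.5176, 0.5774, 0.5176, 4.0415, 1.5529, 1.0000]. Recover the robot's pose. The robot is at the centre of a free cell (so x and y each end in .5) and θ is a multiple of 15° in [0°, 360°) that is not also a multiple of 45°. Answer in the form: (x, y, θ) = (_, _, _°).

(x, y, θ) = (4.5, 5.5, 15°)

The pose lattice has 52·16 = 832 candidates. Test each by forward raycasting.
  (7.5, 4.5, 345°): beam 2 = 2.5882 ≠ 0.5176 ✗
  (6.5, 3.5, 345°): beam 1 = 4.0415 ≠ 0.5774 ✗
  (3.5, 4.5, 15°): beam 1 = 2.8868 ≠ 0.5774 ✗
  …
  (4.5, 5.5, 15°): r_1=0.5774, r_2=0.5176, r_3=0.5774, r_4=0.5176, r_5=4.0415, r_6=1.5529, r_7=1.0000 — all match ✓
Unique over the lattice → pose = (4.5, 5.5, 15°).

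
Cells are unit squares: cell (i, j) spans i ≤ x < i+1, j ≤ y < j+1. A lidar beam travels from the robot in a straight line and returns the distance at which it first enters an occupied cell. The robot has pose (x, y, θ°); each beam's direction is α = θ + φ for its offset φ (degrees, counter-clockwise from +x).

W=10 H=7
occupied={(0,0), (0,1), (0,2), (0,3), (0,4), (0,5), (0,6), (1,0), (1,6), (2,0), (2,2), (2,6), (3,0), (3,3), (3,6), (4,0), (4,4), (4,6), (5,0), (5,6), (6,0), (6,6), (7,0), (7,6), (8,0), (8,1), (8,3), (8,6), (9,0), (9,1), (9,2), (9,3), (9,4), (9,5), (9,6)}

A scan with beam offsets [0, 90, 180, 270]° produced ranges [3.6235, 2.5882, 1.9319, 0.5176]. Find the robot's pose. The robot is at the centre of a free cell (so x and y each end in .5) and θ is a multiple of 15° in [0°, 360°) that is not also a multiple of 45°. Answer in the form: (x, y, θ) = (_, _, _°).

(x, y, θ) = (5.5, 1.5, 15°)

Enumerate (i+0.5, j+0.5, θ) over the 35 free cells and 16 admissible headings. For each, cast all 4 beams and compare to the given ranges.
  (4.5, 5.5, 195°): beam 2 = 0.5176 ≠ 2.5882 ✗
  (2.5, 4.5, 120°): beam 1 = 1.7321 ≠ 3.6235 ✗
  (2.5, 1.5, 105°): beam 1 = 0.5176 ≠ 3.6235 ✗
  (4.5, 3.5, 150°): beam 1 = 0.5774 ≠ 3.6235 ✗
  …
  (5.5, 1.5, 15°): r_1=3.6235, r_2=2.5882, r_3=1.9319, r_4=0.5176 — all match ✓
Only this pose fits every beam.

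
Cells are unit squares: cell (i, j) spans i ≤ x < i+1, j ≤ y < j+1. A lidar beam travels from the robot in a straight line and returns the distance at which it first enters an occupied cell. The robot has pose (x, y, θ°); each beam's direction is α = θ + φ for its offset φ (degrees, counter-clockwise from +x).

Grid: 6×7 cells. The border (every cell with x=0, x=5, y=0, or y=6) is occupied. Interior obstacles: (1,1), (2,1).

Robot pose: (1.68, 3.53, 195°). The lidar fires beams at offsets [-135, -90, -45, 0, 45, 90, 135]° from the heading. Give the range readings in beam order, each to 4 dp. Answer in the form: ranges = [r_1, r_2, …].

ranges = [2.8521, 2.5571, 0.7852, 0.7040, 1.3600, 1.5840, 3.8336]

beam 1: φ=-135°, α=60°
  cosα=0.5000 sinα=0.8660 | (1,3) | tMaxX 0.6400 tMaxY 0.5427 | tΔX 2.0000 tΔY 1.1547
    t=0.5427 [y] (1,4)
    t=0.6400 [x] (2,4)
    t=1.6974 [y] (2,5)
    t=2.6400 [x] (3,5)
    t=2.8521 [y] (3,6) — stop
  → r_1 = 2.8521
beam 2: φ=-90°, α=105°
  cosα=-0.2588 sinα=0.9659 | (1,3) | tMaxX 2.6273 tMaxY 0.4866 | tΔX 3.8637 tΔY 1.0353
    t=0.4866 [y] (1,4)
    t=1.5219 [y] (1,5)
    t=2.5571 [y] (1,6) — stop
  → r_2 = 2.5571
beam 3: φ=-45°, α=150°
  cosα=-0.8660 sinα=0.5000 | (1,3) | tMaxX 0.7852 tMaxY 0.9400 | tΔX 1.1547 tΔY 2.0000
    t=0.7852 [x] (0,3) — stop
  → r_3 = 0.7852
beam 4: φ=0°, α=195°
  cosα=-0.9659 sinα=-0.2588 | (1,3) | tMaxX 0.7040 tMaxY 2.0478 | tΔX 1.0353 tΔY 3.8637
    t=0.7040 [x] (0,3) — stop
  → r_4 = 0.7040
beam 5: φ=45°, α=240°
  cosα=-0.5000 sinα=-0.8660 | (1,3) | tMaxX 1.3600 tMaxY 0.6120 | tΔX 2.0000 tΔY 1.1547
    t=0.6120 [y] (1,2)
    t=1.3600 [x] (0,2) — stop
  → r_5 = 1.3600
beam 6: φ=90°, α=285°
  cosα=0.2588 sinα=-0.9659 | (1,3) | tMaxX 1.2364 tMaxY 0.5487 | tΔX 3.8637 tΔY 1.0353
    t=0.5487 [y] (1,2)
    t=1.2364 [x] (2,2)
    t=1.5840 [y] (2,1) — stop
  → r_6 = 1.5840
beam 7: φ=135°, α=330°
  cosα=0.8660 sinα=-0.5000 | (1,3) | tMaxX 0.3695 tMaxY 1.0600 | tΔX 1.1547 tΔY 2.0000
    t=0.3695 [x] (2,3)
    t=1.0600 [y] (2,2)
    t=1.5242 [x] (3,2)
    t=2.6789 [x] (4,2)
    t=3.0600 [y] (4,1)
    t=3.8336 [x] (5,1) — stop
  → r_7 = 3.8336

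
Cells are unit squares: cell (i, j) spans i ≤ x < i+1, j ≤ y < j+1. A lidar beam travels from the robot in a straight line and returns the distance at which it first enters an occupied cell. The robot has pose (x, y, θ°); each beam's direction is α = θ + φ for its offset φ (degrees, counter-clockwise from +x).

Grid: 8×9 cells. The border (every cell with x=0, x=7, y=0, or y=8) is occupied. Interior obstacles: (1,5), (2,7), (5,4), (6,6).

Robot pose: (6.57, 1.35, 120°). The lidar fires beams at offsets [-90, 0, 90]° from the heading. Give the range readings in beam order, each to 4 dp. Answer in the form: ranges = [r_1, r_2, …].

beam 1: φ=-90°, α=30°
  cosα=0.8660 sinα=0.5000 | (6,1) | tMaxX 0.4965 tMaxY 1.3000 | tΔX 1.1547 tΔY 2.0000
    t=0.4965 [x] (7,1) — stop
  → r_1 = 0.4965
beam 2: φ=0°, α=120°
  cosα=-0.5000 sinα=0.8660 | (6,1) | tMaxX 1.1400 tMaxY 0.7506 | tΔX 2.0000 tΔY 1.1547
    t=0.7506 [y] (6,2)
    t=1.1400 [x] (5,2)
    t=1.9053 [y] (5,3)
    t=3.0600 [y] (5,4) — stop
  → r_2 = 3.0600
beam 3: φ=90°, α=210°
  cosα=-0.8660 sinα=-0.5000 | (6,1) | tMaxX 0.6582 tMaxY 0.7000 | tΔX 1.1547 tΔY 2.0000
    t=0.6582 [x] (5,1)
    t=0.7000 [y] (5,0) — stop
  → r_3 = 0.7000

ranges = [0.4965, 3.0600, 0.7000]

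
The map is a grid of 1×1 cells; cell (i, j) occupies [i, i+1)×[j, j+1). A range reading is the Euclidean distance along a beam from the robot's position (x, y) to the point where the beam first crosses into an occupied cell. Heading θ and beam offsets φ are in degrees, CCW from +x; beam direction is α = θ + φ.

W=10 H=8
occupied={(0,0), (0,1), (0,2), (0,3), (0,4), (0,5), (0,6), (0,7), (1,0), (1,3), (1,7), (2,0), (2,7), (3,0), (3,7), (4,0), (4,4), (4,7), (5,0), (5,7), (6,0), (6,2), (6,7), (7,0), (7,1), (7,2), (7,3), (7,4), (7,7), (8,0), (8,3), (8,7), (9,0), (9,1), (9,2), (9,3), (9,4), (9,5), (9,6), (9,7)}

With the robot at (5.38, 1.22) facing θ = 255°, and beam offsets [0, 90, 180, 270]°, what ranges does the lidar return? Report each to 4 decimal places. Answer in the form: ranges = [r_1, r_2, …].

ranges = [0.2278, 0.8500, 5.9839, 4.5345]

beam 1: φ=0°, α=255°
  d=(-0.2588,-0.9659)  start (5,1)  tX=1.4682 tY=0.2278  stride 1/|dx|=3.8637 1/|dy|=1.0353
    cross y-line → (5,0), t=0.2278 (wall)
  → r_1 = 0.2278
beam 2: φ=90°, α=345°
  d=(0.9659,-0.2588)  start (5,1)  tX=0.6419 tY=0.8500  stride 1/|dx|=1.0353 1/|dy|=3.8637
    cross x-line → (6,1), t=0.6419
    cross y-line → (6,0), t=0.8500 (wall)
  → r_2 = 0.8500
beam 3: φ=180°, α=75°
  d=(0.2588,0.9659)  start (5,1)  tX=2.3955 tY=0.8075  stride 1/|dx|=3.8637 1/|dy|=1.0353
    cross y-line → (5,2), t=0.8075
    cross y-line → (5,3), t=1.8428
    cross x-line → (6,3), t=2.3955
    cross y-line → (6,4), t=2.8781
    cross y-line → (6,5), t=3.9133
    cross y-line → (6,6), t=4.9486
    cross y-line → (6,7), t=5.9839 (wall)
  → r_3 = 5.9839
beam 4: φ=270°, α=165°
  d=(-0.9659,0.2588)  start (5,1)  tX=0.3934 tY=3.0137  stride 1/|dx|=1.0353 1/|dy|=3.8637
    cross x-line → (4,1), t=0.3934
    cross x-line → (3,1), t=1.4287
    cross x-line → (2,1), t=2.4640
    cross y-line → (2,2), t=3.0137
    cross x-line → (1,2), t=3.4992
    cross x-line → (0,2), t=4.5345 (wall)
  → r_4 = 4.5345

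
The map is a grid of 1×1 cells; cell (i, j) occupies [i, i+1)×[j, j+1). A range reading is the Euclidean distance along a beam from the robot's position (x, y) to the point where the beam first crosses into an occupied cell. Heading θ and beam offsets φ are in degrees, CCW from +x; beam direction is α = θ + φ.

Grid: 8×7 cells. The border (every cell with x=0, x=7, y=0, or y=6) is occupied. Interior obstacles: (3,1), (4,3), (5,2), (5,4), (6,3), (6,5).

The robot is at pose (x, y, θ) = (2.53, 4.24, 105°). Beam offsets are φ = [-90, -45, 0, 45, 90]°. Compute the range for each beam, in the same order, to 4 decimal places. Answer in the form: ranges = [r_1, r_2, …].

ranges = [2.5571, 2.0323, 1.8221, 1.7667, 1.5840]

beam 1: φ=-90°, α=15°
  dir = (cos 15°, sin 15°) = (0.9659, 0.2588); from cell (2,4)
  next x-line at t=0.4866, next y-line at t=2.9364; Δt_x=1.0353, Δt_y=3.8637
    x: enter (3,4) at t=0.4866
    x: enter (4,4) at t=1.5219
    x: enter (5,4) at t=2.5571 ← occupied
  → r_1 = 2.5571
beam 2: φ=-45°, α=60°
  dir = (cos 60°, sin 60°) = (0.5000, 0.8660); from cell (2,4)
  next x-line at t=0.9400, next y-line at t=0.8776; Δt_x=2.0000, Δt_y=1.1547
    y: enter (2,5) at t=0.8776
    x: enter (3,5) at t=0.9400
    y: enter (3,6) at t=2.0323 ← occupied
  → r_2 = 2.0323
beam 3: φ=0°, α=105°
  dir = (cos 105°, sin 105°) = (-0.2588, 0.9659); from cell (2,4)
  next x-line at t=2.0478, next y-line at t=0.7868; Δt_x=3.8637, Δt_y=1.0353
    y: enter (2,5) at t=0.7868
    y: enter (2,6) at t=1.8221 ← occupied
  → r_3 = 1.8221
beam 4: φ=45°, α=150°
  dir = (cos 150°, sin 150°) = (-0.8660, 0.5000); from cell (2,4)
  next x-line at t=0.6120, next y-line at t=1.5200; Δt_x=1.1547, Δt_y=2.0000
    x: enter (1,4) at t=0.6120
    y: enter (1,5) at t=1.5200
    x: enter (0,5) at t=1.7667 ← occupied
  → r_4 = 1.7667
beam 5: φ=90°, α=195°
  dir = (cos 195°, sin 195°) = (-0.9659, -0.2588); from cell (2,4)
  next x-line at t=0.5487, next y-line at t=0.9273; Δt_x=1.0353, Δt_y=3.8637
    x: enter (1,4) at t=0.5487
    y: enter (1,3) at t=0.9273
    x: enter (0,3) at t=1.5840 ← occupied
  → r_5 = 1.5840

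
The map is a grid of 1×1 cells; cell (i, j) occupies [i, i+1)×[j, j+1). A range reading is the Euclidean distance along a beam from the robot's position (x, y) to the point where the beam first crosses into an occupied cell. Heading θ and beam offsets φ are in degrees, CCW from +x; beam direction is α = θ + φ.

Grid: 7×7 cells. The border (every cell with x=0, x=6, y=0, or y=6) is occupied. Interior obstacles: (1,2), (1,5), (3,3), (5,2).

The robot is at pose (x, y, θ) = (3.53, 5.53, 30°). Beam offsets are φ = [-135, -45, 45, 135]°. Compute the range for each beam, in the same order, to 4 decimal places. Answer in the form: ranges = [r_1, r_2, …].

ranges = [1.5840, 2.5571, 0.4866, 1.5840]

beam 1: φ=-135°, α=255°
  d=(-0.2588,-0.9659)  start (3,5)  tX=2.0478 tY=0.5487  stride 1/|dx|=3.8637 1/|dy|=1.0353
    cross y-line → (3,4), t=0.5487
    cross y-line → (3,3), t=1.5840 (wall)
  → r_1 = 1.5840
beam 2: φ=-45°, α=345°
  d=(0.9659,-0.2588)  start (3,5)  tX=0.4866 tY=2.0478  stride 1/|dx|=1.0353 1/|dy|=3.8637
    cross x-line → (4,5), t=0.4866
    cross x-line → (5,5), t=1.5219
    cross y-line → (5,4), t=2.0478
    cross x-line → (6,4), t=2.5571 (wall)
  → r_2 = 2.5571
beam 3: φ=45°, α=75°
  d=(0.2588,0.9659)  start (3,5)  tX=1.8159 tY=0.4866  stride 1/|dx|=3.8637 1/|dy|=1.0353
    cross y-line → (3,6), t=0.4866 (wall)
  → r_3 = 0.4866
beam 4: φ=135°, α=165°
  d=(-0.9659,0.2588)  start (3,5)  tX=0.5487 tY=1.8159  stride 1/|dx|=1.0353 1/|dy|=3.8637
    cross x-line → (2,5), t=0.5487
    cross x-line → (1,5), t=1.5840 (wall)
  → r_4 = 1.5840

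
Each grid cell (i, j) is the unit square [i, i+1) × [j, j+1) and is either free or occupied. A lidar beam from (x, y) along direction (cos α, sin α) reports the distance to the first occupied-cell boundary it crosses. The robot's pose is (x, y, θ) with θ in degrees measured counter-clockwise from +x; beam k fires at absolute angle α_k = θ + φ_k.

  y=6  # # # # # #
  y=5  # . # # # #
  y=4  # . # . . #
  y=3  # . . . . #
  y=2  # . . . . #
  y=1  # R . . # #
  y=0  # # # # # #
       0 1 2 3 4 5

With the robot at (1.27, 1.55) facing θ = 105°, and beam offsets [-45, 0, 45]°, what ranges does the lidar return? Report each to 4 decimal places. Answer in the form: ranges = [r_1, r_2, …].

beam 1: φ=-45°, α=60°
  d=(0.5000,0.8660)  start (1,1)  tX=1.4600 tY=0.5196  stride 1/|dx|=2.0000 1/|dy|=1.1547
    cross y-line → (1,2), t=0.5196
    cross x-line → (2,2), t=1.4600
    cross y-line → (2,3), t=1.6743
    cross y-line → (2,4), t=2.8290 (wall)
  → r_1 = 2.8290
beam 2: φ=0°, α=105°
  d=(-0.2588,0.9659)  start (1,1)  tX=1.0432 tY=0.4659  stride 1/|dx|=3.8637 1/|dy|=1.0353
    cross y-line → (1,2), t=0.4659
    cross x-line → (0,2), t=1.0432 (wall)
  → r_2 = 1.0432
beam 3: φ=45°, α=150°
  d=(-0.8660,0.5000)  start (1,1)  tX=0.3118 tY=0.9000  stride 1/|dx|=1.1547 1/|dy|=2.0000
    cross x-line → (0,1), t=0.3118 (wall)
  → r_3 = 0.3118

ranges = [2.8290, 1.0432, 0.3118]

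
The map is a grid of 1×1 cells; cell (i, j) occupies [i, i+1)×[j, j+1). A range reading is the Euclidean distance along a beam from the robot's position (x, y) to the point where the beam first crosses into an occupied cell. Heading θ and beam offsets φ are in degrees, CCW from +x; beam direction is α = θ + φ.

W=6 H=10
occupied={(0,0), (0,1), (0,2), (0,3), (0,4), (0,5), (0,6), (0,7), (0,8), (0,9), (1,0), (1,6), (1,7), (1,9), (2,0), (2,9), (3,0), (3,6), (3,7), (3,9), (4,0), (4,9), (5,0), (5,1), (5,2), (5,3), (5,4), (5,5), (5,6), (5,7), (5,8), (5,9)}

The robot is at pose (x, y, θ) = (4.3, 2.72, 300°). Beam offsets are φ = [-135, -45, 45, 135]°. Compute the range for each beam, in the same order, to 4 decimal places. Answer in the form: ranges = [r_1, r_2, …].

beam 1: φ=-135°, α=165°
  cosα=-0.9659 sinα=0.2588 | (4,2) | tMaxX 0.3106 tMaxY 1.0818 | tΔX 1.0353 tΔY 3.8637
    t=0.3106 [x] (3,2)
    t=1.0818 [y] (3,3)
    t=1.3459 [x] (2,3)
    t=2.3811 [x] (1,3)
    t=3.4164 [x] (0,3) — stop
  → r_1 = 3.4164
beam 2: φ=-45°, α=255°
  cosα=-0.2588 sinα=-0.9659 | (4,2) | tMaxX 1.1591 tMaxY 0.7454 | tΔX 3.8637 tΔY 1.0353
    t=0.7454 [y] (4,1)
    t=1.1591 [x] (3,1)
    t=1.7807 [y] (3,0) — stop
  → r_2 = 1.7807
beam 3: φ=45°, α=345°
  cosα=0.9659 sinα=-0.2588 | (4,2) | tMaxX 0.7247 tMaxY 2.7819 | tΔX 1.0353 tΔY 3.8637
    t=0.7247 [x] (5,2) — stop
  → r_3 = 0.7247
beam 4: φ=135°, α=75°
  cosα=0.2588 sinα=0.9659 | (4,2) | tMaxX 2.7046 tMaxY 0.2899 | tΔX 3.8637 tΔY 1.0353
    t=0.2899 [y] (4,3)
    t=1.3252 [y] (4,4)
    t=2.3604 [y] (4,5)
    t=2.7046 [x] (5,5) — stop
  → r_4 = 2.7046

ranges = [3.4164, 1.7807, 0.7247, 2.7046]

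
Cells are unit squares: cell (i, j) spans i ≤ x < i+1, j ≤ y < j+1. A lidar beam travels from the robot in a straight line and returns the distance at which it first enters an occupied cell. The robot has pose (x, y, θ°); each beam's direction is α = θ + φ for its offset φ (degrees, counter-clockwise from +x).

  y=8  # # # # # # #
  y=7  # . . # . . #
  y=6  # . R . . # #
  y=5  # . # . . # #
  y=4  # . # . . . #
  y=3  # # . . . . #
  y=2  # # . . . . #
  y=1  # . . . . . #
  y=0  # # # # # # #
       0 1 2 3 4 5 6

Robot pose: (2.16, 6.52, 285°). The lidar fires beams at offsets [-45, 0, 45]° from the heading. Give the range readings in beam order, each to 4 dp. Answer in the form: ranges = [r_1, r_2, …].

beam 1: φ=-45°, α=240°
  direction (-0.5000, -0.8660); cell (2,6); t to first gridline: x 0.3200, y 0.6004 (then +2.0000 / +1.1547)
    (1,6) via x @ 0.3200
    (1,5) via y @ 0.6004
    (1,4) via y @ 1.7551
    (0,4) via x @ 2.3200  # hit
  → r_1 = 2.3200
beam 2: φ=0°, α=285°
  direction (0.2588, -0.9659); cell (2,6); t to first gridline: x 3.2455, y 0.5383 (then +3.8637 / +1.0353)
    (2,5) via y @ 0.5383  # hit
  → r_2 = 0.5383
beam 3: φ=45°, α=330°
  direction (0.8660, -0.5000); cell (2,6); t to first gridline: x 0.9699, y 1.0400 (then +1.1547 / +2.0000)
    (3,6) via x @ 0.9699
    (3,5) via y @ 1.0400
    (4,5) via x @ 2.1246
    (4,4) via y @ 3.0400
    (5,4) via x @ 3.2793
    (6,4) via x @ 4.4341  # hit
  → r_3 = 4.4341

ranges = [2.3200, 0.5383, 4.4341]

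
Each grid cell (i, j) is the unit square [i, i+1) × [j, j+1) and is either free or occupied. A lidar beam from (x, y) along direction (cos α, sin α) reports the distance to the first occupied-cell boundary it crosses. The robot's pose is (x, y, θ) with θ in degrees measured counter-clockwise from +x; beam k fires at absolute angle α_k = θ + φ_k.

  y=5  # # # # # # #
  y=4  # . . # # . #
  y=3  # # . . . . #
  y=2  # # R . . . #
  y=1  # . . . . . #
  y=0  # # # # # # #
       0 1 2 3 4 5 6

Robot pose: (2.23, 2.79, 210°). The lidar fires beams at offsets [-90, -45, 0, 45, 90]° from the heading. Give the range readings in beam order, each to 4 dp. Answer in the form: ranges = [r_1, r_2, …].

ranges = [0.4600, 0.2381, 0.2656, 1.8531, 2.0669]

beam 1: φ=-90°, α=120°
  direction (-0.5000, 0.8660); cell (2,2); t to first gridline: x 0.4600, y 0.2425 (then +2.0000 / +1.1547)
    (2,3) via y @ 0.2425
    (1,3) via x @ 0.4600  # hit
  → r_1 = 0.4600
beam 2: φ=-45°, α=165°
  direction (-0.9659, 0.2588); cell (2,2); t to first gridline: x 0.2381, y 0.8114 (then +1.0353 / +3.8637)
    (1,2) via x @ 0.2381  # hit
  → r_2 = 0.2381
beam 3: φ=0°, α=210°
  direction (-0.8660, -0.5000); cell (2,2); t to first gridline: x 0.2656, y 1.5800 (then +1.1547 / +2.0000)
    (1,2) via x @ 0.2656  # hit
  → r_3 = 0.2656
beam 4: φ=45°, α=255°
  direction (-0.2588, -0.9659); cell (2,2); t to first gridline: x 0.8887, y 0.8179 (then +3.8637 / +1.0353)
    (2,1) via y @ 0.8179
    (1,1) via x @ 0.8887
    (1,0) via y @ 1.8531  # hit
  → r_4 = 1.8531
beam 5: φ=90°, α=300°
  direction (0.5000, -0.8660); cell (2,2); t to first gridline: x 1.5400, y 0.9122 (then +2.0000 / +1.1547)
    (2,1) via y @ 0.9122
    (3,1) via x @ 1.5400
    (3,0) via y @ 2.0669  # hit
  → r_5 = 2.0669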